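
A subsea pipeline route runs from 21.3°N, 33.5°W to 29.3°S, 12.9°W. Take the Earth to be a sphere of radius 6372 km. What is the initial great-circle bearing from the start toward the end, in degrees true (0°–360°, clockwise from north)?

θ = atan2( sin Δλ·cos φ₂ ,  cos φ₁ sin φ₂ − sin φ₁ cos φ₂ cos Δλ )
  = atan2(+0.3068, -0.7525) = 157.82°

157.8°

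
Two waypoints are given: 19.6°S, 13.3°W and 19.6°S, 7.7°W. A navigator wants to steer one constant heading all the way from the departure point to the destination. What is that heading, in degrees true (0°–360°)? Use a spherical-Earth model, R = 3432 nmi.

Δψ = ln[tan(π/4+φ₂/2)/tan(π/4+φ₁/2)] = +0.0000
Δλ = +0.0977 rad (taken the short way round)
course = atan2(Δλ, Δψ) = 90.00°

90.0°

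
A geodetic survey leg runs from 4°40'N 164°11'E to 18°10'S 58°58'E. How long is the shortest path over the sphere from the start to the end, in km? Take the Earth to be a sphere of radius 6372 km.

11777 km

cos σ = sin φ₁ sin φ₂ + cos φ₁ cos φ₂ cos Δλ
      = sin(4.67°)sin(-18.17°) + cos(4.67°)cos(-18.17°)cos(-105.22°) = -0.2739
σ = 105.898° → d = Rσ = 6372·1.84827 = 11777 km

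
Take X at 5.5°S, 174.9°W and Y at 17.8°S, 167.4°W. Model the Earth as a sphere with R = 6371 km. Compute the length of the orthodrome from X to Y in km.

1592 km

cos σ = sin φ₁ sin φ₂ + cos φ₁ cos φ₂ cos Δλ
      = sin(-5.50°)sin(-17.80°) + cos(-5.50°)cos(-17.80°)cos(7.50°) = 0.9689
σ = 14.318° → d = Rσ = 6371·0.24990 = 1592 km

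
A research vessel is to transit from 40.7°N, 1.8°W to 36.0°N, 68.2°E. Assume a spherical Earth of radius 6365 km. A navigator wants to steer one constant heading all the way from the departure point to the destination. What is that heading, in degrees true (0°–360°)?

94.9°

Meridional parts: M(φ₁)=+0.7789, M(φ₂)=+0.6743 → ΔM = -0.1047;  Δλ = +1.2217 rad
tan C = Δλ / ΔM = -11.6727 → C = 94.90°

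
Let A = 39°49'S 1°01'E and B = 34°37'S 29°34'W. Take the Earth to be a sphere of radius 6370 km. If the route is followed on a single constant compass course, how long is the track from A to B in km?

Δψ = ln[tan(π/4+φ₂/2)/tan(π/4+φ₁/2)] = +0.1141;  Δφ = +0.0908 rad,  Δλ = -0.5338 rad
q = Δφ/Δψ = 0.7958
d = R·√(Δφ² + q²Δλ²) = 6370·0.43435 = 2767 km

2767 km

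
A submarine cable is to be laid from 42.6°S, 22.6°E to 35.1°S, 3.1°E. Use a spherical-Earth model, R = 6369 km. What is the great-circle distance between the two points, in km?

1877 km

cos σ = sin φ₁ sin φ₂ + cos φ₁ cos φ₂ cos Δλ
      = sin(-42.60°)sin(-35.10°) + cos(-42.60°)cos(-35.10°)cos(-19.50°) = 0.9569
σ = 16.883° → d = Rσ = 6369·0.29466 = 1877 km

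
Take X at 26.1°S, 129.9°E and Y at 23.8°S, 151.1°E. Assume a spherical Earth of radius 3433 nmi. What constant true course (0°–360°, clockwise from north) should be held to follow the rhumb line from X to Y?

83.2°

Δψ = ln[tan(π/4+φ₂/2)/tan(π/4+φ₁/2)] = +0.0443
Δλ = +0.3700 rad (taken the short way round)
course = atan2(Δλ, Δψ) = 83.18°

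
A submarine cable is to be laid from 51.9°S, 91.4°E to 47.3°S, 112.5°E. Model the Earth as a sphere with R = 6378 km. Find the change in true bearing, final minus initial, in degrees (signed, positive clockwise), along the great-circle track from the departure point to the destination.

At departure: θ₁ = atan2(sin Δλ cos φ₂, cos φ₁ sin φ₂ − sin φ₁ cos φ₂ cos Δλ) = 79.69°
At arrival: θ₂ = atan2(sin Δλ cos φ₁, −cos φ₂ sin φ₁ + sin φ₂ cos φ₁ cos Δλ) = 63.53°
Δθ = θ₂ − θ₁ = -16.2°

-16.2°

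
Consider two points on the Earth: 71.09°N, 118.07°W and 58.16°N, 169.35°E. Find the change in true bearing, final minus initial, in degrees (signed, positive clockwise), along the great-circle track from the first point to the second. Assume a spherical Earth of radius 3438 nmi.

-67.5°

At departure: θ₁ = atan2(sin Δλ cos φ₂, cos φ₁ sin φ₂ − sin φ₁ cos φ₂ cos Δλ) = 284.04°
At arrival: θ₂ = atan2(sin Δλ cos φ₁, −cos φ₂ sin φ₁ + sin φ₂ cos φ₁ cos Δλ) = 216.58°
Δθ = θ₂ − θ₁ = -67.5°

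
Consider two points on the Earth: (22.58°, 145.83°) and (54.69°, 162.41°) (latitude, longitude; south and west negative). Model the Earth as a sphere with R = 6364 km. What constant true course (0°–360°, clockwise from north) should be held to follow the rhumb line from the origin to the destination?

21.4°

Δψ = ln[tan(π/4+φ₂/2)/tan(π/4+φ₁/2)] = +0.7401
Δλ = +0.2894 rad (taken the short way round)
course = atan2(Δλ, Δψ) = 21.35°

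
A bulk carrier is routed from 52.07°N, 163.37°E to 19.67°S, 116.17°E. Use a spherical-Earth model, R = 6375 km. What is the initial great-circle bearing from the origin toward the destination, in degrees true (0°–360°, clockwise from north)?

224.2°

N = sin Δλ·cos φ₂ = -0.6909;  D = cos φ₁ sin φ₂ − sin φ₁ cos φ₂ cos Δλ = -0.7116
initial course = atan2(N, D) = 224.16°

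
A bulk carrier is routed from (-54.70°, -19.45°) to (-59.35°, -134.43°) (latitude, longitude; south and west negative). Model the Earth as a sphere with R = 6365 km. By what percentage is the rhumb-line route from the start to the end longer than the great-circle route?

14.5%

Great circle: σ = 0.9549 rad → d_gc = Rσ = 6077.7 km
Rhumb: Δφ = -0.0812, Δλ = -2.0068, Δψ = -0.1493, q = Δφ/Δψ = 0.5434 → d_rh = R√(Δφ²+q²Δλ²) = 6960.3 km
Excess = (6960.3 − 6077.7) / 6077.7 = 882.6 / 6077.7 = 14.52% ≈ 14.5%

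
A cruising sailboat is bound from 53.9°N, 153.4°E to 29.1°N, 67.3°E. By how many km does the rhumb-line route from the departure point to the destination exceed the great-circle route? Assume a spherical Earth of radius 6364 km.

356 km

Great circle: cos σ = sin φ₁ sin φ₂ + cos φ₁ cos φ₂ cos Δλ,  σ = 1.1286 rad → d_gc = 7182.1 km
Rhumb line: Δψ = -0.5900, q = Δφ/Δψ = 0.7337, d_rh = R√(Δφ²+q²Δλ²) = 7537.8 km
Excess = 7537.8 − 7182.1 = 355.7 ≈ 356 km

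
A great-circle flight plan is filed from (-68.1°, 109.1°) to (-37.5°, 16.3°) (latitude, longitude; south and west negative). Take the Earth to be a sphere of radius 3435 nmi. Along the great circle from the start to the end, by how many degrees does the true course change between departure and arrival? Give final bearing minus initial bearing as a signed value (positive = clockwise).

+81.9°

At departure: θ₁ = atan2(sin Δλ cos φ₂, cos φ₁ sin φ₂ − sin φ₁ cos φ₂ cos Δλ) = 251.64°
At arrival: θ₂ = atan2(sin Δλ cos φ₁, −cos φ₂ sin φ₁ + sin φ₂ cos φ₁ cos Δλ) = 333.50°
Δθ = θ₂ − θ₁ = +81.9°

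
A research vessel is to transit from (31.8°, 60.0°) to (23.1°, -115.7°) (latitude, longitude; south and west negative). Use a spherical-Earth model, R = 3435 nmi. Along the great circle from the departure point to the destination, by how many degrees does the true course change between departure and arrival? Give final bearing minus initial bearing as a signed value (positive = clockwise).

-170.7°

At departure: θ₁ = atan2(sin Δλ cos φ₂, cos φ₁ sin φ₂ − sin φ₁ cos φ₂ cos Δλ) = 355.17°
At arrival: θ₂ = atan2(sin Δλ cos φ₁, −cos φ₂ sin φ₁ + sin φ₂ cos φ₁ cos Δλ) = 184.46°
Δθ = θ₂ − θ₁ = -170.7°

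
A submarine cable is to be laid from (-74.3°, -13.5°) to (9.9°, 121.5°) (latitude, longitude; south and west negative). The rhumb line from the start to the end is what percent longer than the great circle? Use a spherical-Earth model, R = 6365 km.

Great circle: σ = 1.9327 rad → d_gc = Rσ = 12301.3 km
Rhumb: Δφ = +1.4696, Δλ = +2.3562, Δψ = +2.1551, q = Δφ/Δψ = 0.6819 → d_rh = R√(Δφ²+q²Δλ²) = 13859.2 km
Excess = (13859.2 − 12301.3) / 12301.3 = 1557.9 / 12301.3 = 12.66% ≈ 12.7%

12.7%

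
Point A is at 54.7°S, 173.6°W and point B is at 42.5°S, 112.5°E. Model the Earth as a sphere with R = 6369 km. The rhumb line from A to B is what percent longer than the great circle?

Great circle: σ = 0.8372 rad → d_gc = Rσ = 5332.3 km
Rhumb: Δφ = +0.2129, Δλ = -1.2898, Δψ = +0.3242, q = Δφ/Δψ = 0.6568 → d_rh = R√(Δφ²+q²Δλ²) = 5563.4 km
Excess = (5563.4 − 5332.3) / 5332.3 = 231.1 / 5332.3 = 4.33% ≈ 4.3%

4.3%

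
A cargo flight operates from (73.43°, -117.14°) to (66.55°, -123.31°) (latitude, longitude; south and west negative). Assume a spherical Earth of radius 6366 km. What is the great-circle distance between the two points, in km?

Haversine: a = sin²(Δφ/2)+cos φ₁ cos φ₂ sin²(Δλ/2) = 0.00393;  σ = 2·atan2(√a,√(1−a))
σ = 7.188° → d = Rσ = 6366·0.12545 = 799 km

799 km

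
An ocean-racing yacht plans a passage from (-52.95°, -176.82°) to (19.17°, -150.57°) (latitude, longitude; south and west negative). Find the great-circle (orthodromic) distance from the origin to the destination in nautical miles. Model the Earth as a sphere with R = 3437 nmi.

4536 nmi

Haversine: a = sin²(Δφ/2)+cos φ₁ cos φ₂ sin²(Δλ/2) = 0.37583;  σ = 2·atan2(√a,√(1−a))
σ = 75.621° → d = Rσ = 3437·1.31984 = 4536 nmi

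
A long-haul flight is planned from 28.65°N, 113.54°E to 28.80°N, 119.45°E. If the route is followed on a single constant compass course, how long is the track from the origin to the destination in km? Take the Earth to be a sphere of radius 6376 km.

577 km

Δψ = ln[tan(π/4+φ₂/2)/tan(π/4+φ₁/2)] = +0.0030;  Δφ = +0.0026 rad,  Δλ = +0.1031 rad
q = Δφ/Δψ = 0.8769
d = R·√(Δφ² + q²Δλ²) = 6376·0.09049 = 577 km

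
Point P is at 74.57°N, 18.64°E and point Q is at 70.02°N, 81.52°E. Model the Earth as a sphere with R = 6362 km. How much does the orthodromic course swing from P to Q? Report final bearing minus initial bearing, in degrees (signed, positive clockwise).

+60.5°

Initial bearing θ₁ = atan2(sin Δλ cos φ₂, cos φ₁ sin φ₂ − sin φ₁ cos φ₂ cos Δλ) = 71.82°
Final bearing θ₂ = (initial bearing from the destination back to the start) + 180° = 132.29°
Δθ = θ₂ − θ₁ = +60.5°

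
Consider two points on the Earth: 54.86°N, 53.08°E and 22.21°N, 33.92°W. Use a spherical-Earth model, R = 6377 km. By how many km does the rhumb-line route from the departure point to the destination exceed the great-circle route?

361 km

Great circle: cos σ = sin φ₁ sin φ₂ + cos φ₁ cos φ₂ cos Δλ,  σ = 1.2271 rad → d_gc = 7825.0 km
Rhumb line: Δψ = -0.7523, q = Δφ/Δψ = 0.7575, d_rh = R√(Δφ²+q²Δλ²) = 8186.0 km
Excess = 8186.0 − 7825.0 = 361.0 ≈ 361 km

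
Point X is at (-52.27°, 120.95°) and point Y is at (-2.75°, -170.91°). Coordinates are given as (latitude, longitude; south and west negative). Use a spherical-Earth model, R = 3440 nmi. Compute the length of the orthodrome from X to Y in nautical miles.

cos σ = sin φ₁ sin φ₂ + cos φ₁ cos φ₂ cos Δλ
      = sin(-52.27°)sin(-2.75°) + cos(-52.27°)cos(-2.75°)cos(68.14°) = 0.2655
σ = 74.601° → d = Rσ = 3440·1.30204 = 4479 nmi

4479 nmi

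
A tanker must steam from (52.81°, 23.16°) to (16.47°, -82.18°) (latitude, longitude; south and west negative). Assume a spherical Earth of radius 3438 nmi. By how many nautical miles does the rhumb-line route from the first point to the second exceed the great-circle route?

327 nmi

Great circle: cos σ = sin φ₁ sin φ₂ + cos φ₁ cos φ₂ cos Δλ,  σ = 1.4982 rad → d_gc = 5150.9 nmi
Rhumb line: Δψ = -0.7978, q = Δφ/Δψ = 0.7950, d_rh = R√(Δφ²+q²Δλ²) = 5477.6 nmi
Excess = 5477.6 − 5150.9 = 326.7 ≈ 327 nmi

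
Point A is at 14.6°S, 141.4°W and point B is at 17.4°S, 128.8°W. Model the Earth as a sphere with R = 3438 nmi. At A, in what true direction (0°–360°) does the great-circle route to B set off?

N = sin Δλ·cos φ₂ = +0.2082;  D = cos φ₁ sin φ₂ − sin φ₁ cos φ₂ cos Δλ = -0.0546
initial course = atan2(N, D) = 104.71°

104.7°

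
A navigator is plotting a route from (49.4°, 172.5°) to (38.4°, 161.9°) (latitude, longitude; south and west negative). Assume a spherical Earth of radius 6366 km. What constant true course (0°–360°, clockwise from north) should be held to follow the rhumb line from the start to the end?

Δψ = ln[tan(π/4+φ₂/2)/tan(π/4+φ₁/2)] = -0.2676
Δλ = -0.1850 rad (taken the short way round)
course = atan2(Δλ, Δψ) = 214.66°

214.7°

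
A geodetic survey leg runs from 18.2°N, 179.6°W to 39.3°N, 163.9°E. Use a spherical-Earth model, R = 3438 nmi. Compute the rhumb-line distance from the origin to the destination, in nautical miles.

Rhumb course C = atan2(Δλ, Δψ) with Δψ = ln[tan(π/4+φ₂/2)/tan(π/4+φ₁/2)] = +0.4239, Δλ = -0.2880 → C = 325.81°
d = R·|Δφ| / |cos C| = 3438·0.36826 / 0.82718 = 1531 nmi

1531 nmi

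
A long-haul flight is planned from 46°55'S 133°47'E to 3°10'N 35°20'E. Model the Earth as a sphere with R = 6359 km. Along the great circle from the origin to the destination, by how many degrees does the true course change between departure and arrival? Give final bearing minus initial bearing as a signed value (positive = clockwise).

+51.0°

Initial bearing θ₁ = atan2(sin Δλ cos φ₂, cos φ₁ sin φ₂ − sin φ₁ cos φ₂ cos Δλ) = 265.98°
Final bearing θ₂ = (initial bearing from the destination back to the start) + 180° = 316.97°
Δθ = θ₂ − θ₁ = +51.0°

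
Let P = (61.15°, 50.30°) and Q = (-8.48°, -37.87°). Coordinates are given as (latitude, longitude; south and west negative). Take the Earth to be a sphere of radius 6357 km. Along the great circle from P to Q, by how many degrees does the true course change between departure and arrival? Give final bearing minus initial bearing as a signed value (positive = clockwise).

Initial bearing θ₁ = atan2(sin Δλ cos φ₂, cos φ₁ sin φ₂ − sin φ₁ cos φ₂ cos Δλ) = 264.29°
Final bearing θ₂ = (initial bearing from the destination back to the start) + 180° = 209.04°
Δθ = θ₂ − θ₁ = -55.3°

-55.3°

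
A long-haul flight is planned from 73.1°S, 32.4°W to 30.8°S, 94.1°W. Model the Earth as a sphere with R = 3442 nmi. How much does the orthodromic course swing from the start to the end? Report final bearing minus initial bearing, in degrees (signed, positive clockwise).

Initial bearing θ₁ = atan2(sin Δλ cos φ₂, cos φ₁ sin φ₂ − sin φ₁ cos φ₂ cos Δλ) = 287.66°
Final bearing θ₂ = (initial bearing from the destination back to the start) + 180° = 341.19°
Δθ = θ₂ − θ₁ = +53.5°

+53.5°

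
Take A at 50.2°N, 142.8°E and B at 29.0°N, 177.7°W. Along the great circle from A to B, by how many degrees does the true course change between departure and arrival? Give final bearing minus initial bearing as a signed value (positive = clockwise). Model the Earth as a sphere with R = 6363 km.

+26.2°

At departure: θ₁ = atan2(sin Δλ cos φ₂, cos φ₁ sin φ₂ − sin φ₁ cos φ₂ cos Δλ) = 110.51°
At arrival: θ₂ = atan2(sin Δλ cos φ₁, −cos φ₂ sin φ₁ + sin φ₂ cos φ₁ cos Δλ) = 136.73°
Δθ = θ₂ − θ₁ = +26.2°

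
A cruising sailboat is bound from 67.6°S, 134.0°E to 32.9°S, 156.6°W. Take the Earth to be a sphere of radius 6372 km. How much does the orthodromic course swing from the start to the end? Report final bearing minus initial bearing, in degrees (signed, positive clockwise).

Initial bearing θ₁ = atan2(sin Δλ cos φ₂, cos φ₁ sin φ₂ − sin φ₁ cos φ₂ cos Δλ) = 85.19°
Final bearing θ₂ = (initial bearing from the destination back to the start) + 180° = 26.89°
Δθ = θ₂ − θ₁ = -58.3°

-58.3°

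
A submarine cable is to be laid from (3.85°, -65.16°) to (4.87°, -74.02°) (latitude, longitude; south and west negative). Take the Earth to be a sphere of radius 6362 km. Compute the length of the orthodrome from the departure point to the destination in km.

987 km

Haversine: a = sin²(Δφ/2)+cos φ₁ cos φ₂ sin²(Δλ/2) = 0.00601;  σ = 2·atan2(√a,√(1−a))
σ = 8.893° → d = Rσ = 6362·0.15521 = 987 km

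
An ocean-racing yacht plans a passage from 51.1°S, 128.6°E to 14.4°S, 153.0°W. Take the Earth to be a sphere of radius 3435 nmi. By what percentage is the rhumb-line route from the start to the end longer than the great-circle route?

Great circle: σ = 1.2495 rad → d_gc = Rσ = 4291.9 nmi
Rhumb: Δφ = +0.6405, Δλ = +1.3683, Δψ = +0.7869, q = Δφ/Δψ = 0.8140 → d_rh = R√(Δφ²+q²Δλ²) = 4413.6 nmi
Excess = (4413.6 − 4291.9) / 4291.9 = 121.7 / 4291.9 = 2.84% ≈ 2.8%

2.8%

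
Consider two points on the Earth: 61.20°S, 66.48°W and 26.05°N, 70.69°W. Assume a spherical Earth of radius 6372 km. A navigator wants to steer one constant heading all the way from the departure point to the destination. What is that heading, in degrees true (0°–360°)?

357.7°

Δψ = ln[tan(π/4+φ₂/2)/tan(π/4+φ₁/2)] = +1.8308
Δλ = -0.0735 rad (taken the short way round)
course = atan2(Δλ, Δψ) = 357.70°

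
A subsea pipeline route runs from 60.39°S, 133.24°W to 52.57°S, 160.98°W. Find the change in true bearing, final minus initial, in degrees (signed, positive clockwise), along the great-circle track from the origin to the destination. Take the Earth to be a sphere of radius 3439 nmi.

At departure: θ₁ = atan2(sin Δλ cos φ₂, cos φ₁ sin φ₂ − sin φ₁ cos φ₂ cos Δλ) = 284.91°
At arrival: θ₂ = atan2(sin Δλ cos φ₁, −cos φ₂ sin φ₁ + sin φ₂ cos φ₁ cos Δλ) = 308.23°
Δθ = θ₂ − θ₁ = +23.3°

+23.3°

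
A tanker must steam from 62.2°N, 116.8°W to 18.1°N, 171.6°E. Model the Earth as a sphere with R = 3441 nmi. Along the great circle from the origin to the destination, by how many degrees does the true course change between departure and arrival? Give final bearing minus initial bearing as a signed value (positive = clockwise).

-53.3°

Initial bearing θ₁ = atan2(sin Δλ cos φ₂, cos φ₁ sin φ₂ − sin φ₁ cos φ₂ cos Δλ) = 262.39°
Final bearing θ₂ = (initial bearing from the destination back to the start) + 180° = 209.10°
Δθ = θ₂ − θ₁ = -53.3°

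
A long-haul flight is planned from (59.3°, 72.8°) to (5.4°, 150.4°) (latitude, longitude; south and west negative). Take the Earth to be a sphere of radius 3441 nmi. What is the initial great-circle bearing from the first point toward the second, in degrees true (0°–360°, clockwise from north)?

97.9°

θ = atan2( sin Δλ·cos φ₂ ,  cos φ₁ sin φ₂ − sin φ₁ cos φ₂ cos Δλ )
  = atan2(+0.9723, -0.1358) = 97.95°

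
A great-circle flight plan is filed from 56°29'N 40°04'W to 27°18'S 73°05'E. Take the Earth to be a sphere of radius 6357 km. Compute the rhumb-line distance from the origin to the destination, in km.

14269 km

Rhumb course C = atan2(Δλ, Δψ) with Δψ = ln[tan(π/4+φ₂/2)/tan(π/4+φ₁/2)] = -1.6958, Δλ = +1.9748 → C = 130.65°
d = R·|Δφ| / |cos C| = 6357·1.46230 / 0.65148 = 14269 km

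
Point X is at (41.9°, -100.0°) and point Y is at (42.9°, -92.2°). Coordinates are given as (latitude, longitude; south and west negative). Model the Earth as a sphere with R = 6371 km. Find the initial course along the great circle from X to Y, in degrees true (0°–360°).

77.5°

θ = atan2( sin Δλ·cos φ₂ ,  cos φ₁ sin φ₂ − sin φ₁ cos φ₂ cos Δλ )
  = atan2(+0.0994, +0.0220) = 77.53°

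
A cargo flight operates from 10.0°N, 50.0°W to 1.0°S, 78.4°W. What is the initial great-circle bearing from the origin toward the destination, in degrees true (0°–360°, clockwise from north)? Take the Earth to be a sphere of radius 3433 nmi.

250.3°

θ = atan2( sin Δλ·cos φ₂ ,  cos φ₁ sin φ₂ − sin φ₁ cos φ₂ cos Δλ )
  = atan2(-0.4756, -0.1699) = 250.34°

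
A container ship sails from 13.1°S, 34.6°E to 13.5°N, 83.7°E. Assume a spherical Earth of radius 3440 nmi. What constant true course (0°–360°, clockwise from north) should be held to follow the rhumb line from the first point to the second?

Meridional parts: M(φ₁)=-0.2307, M(φ₂)=+0.2378 → ΔM = +0.4685;  Δλ = +0.8570 rad
tan C = Δλ / ΔM = +1.8292 → C = 61.34°

61.3°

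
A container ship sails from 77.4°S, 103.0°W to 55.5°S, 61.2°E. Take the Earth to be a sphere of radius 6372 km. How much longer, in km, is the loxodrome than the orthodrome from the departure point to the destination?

Great circle: cos σ = sin φ₁ sin φ₂ + cos φ₁ cos φ₂ cos Δλ,  σ = 0.8157 rad → d_gc = 5197.4 km
Rhumb line: Δψ = +1.0341, q = Δφ/Δψ = 0.3696, d_rh = R√(Δφ²+q²Δλ²) = 7175.7 km
Excess = 7175.7 − 5197.4 = 1978.3 ≈ 1978 km

1978 km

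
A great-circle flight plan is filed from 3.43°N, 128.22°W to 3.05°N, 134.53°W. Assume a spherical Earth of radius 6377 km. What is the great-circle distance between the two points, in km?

Haversine: a = sin²(Δφ/2)+cos φ₁ cos φ₂ sin²(Δλ/2) = 0.00303;  σ = 2·atan2(√a,√(1−a))
σ = 6.311° → d = Rσ = 6377·0.11015 = 702 km

702 km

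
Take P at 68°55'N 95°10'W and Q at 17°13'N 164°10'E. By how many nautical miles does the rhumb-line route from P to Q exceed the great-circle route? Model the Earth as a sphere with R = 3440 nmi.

367 nmi

Great circle: cos σ = sin φ₁ sin φ₂ + cos φ₁ cos φ₂ cos Δλ,  σ = 1.3566 rad → d_gc = 4666.7 nmi
Rhumb line: Δψ = -1.3764, q = Δφ/Δψ = 0.6556, d_rh = R√(Δφ²+q²Δλ²) = 5033.3 nmi
Excess = 5033.3 − 4666.7 = 366.6 ≈ 367 nmi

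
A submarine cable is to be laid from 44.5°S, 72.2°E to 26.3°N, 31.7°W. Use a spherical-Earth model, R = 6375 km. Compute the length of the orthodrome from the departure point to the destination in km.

13091 km

cos σ = sin φ₁ sin φ₂ + cos φ₁ cos φ₂ cos Δλ
      = sin(-44.50°)sin(26.30°) + cos(-44.50°)cos(26.30°)cos(-103.90°) = -0.4642
σ = 117.656° → d = Rσ = 6375·2.05348 = 13091 km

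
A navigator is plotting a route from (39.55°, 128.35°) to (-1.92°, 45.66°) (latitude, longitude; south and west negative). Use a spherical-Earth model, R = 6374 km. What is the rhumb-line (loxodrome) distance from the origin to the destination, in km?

Rhumb course C = atan2(Δλ, Δψ) with Δψ = ln[tan(π/4+φ₂/2)/tan(π/4+φ₁/2)] = -0.7862, Δλ = -1.4432 → C = 241.42°
d = R·|Δφ| / |cos C| = 6374·0.72379 / 0.47838 = 9644 km

9644 km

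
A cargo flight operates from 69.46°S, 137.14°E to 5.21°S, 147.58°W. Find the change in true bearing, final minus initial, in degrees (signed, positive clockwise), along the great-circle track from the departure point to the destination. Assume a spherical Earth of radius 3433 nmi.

-57.8°

Initial bearing θ₁ = atan2(sin Δλ cos φ₂, cos φ₁ sin φ₂ − sin φ₁ cos φ₂ cos Δλ) = 77.98°
Final bearing θ₂ = (initial bearing from the destination back to the start) + 180° = 20.16°
Δθ = θ₂ − θ₁ = -57.8°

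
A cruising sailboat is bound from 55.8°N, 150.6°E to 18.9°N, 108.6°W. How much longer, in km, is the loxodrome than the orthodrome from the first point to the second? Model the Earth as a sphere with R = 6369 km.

Great circle: cos σ = sin φ₁ sin φ₂ + cos φ₁ cos φ₂ cos Δλ,  σ = 1.4017 rad → d_gc = 8927.6 km
Rhumb line: Δψ = -0.8428, q = Δφ/Δψ = 0.7641, d_rh = R√(Δφ²+q²Δλ²) = 9494.0 km
Excess = 9494.0 − 8927.6 = 566.4 ≈ 566 km

566 km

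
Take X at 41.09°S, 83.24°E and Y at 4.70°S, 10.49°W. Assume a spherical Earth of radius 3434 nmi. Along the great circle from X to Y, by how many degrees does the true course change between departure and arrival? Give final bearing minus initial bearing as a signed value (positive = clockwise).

+47.2°

At departure: θ₁ = atan2(sin Δλ cos φ₂, cos φ₁ sin φ₂ − sin φ₁ cos φ₂ cos Δλ) = 264.01°
At arrival: θ₂ = atan2(sin Δλ cos φ₁, −cos φ₂ sin φ₁ + sin φ₂ cos φ₁ cos Δλ) = 311.23°
Δθ = θ₂ − θ₁ = +47.2°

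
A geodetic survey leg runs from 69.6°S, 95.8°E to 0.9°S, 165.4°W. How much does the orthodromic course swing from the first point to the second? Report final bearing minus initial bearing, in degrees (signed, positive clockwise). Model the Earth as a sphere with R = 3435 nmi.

At departure: θ₁ = atan2(sin Δλ cos φ₂, cos φ₁ sin φ₂ − sin φ₁ cos φ₂ cos Δλ) = 98.57°
At arrival: θ₂ = atan2(sin Δλ cos φ₁, −cos φ₂ sin φ₁ + sin φ₂ cos φ₁ cos Δλ) = 20.17°
Δθ = θ₂ − θ₁ = -78.4°

-78.4°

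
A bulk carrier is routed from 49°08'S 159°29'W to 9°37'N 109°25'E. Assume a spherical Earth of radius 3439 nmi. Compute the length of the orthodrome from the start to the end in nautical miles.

Haversine: a = sin²(Δφ/2)+cos φ₁ cos φ₂ sin²(Δλ/2) = 0.56936;  σ = 2·atan2(√a,√(1−a))
σ = 97.974° → d = Rσ = 3439·1.70996 = 5881 nmi

5881 nmi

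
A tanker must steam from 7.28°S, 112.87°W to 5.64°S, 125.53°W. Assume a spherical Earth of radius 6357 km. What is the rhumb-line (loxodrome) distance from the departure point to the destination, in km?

Δψ = ln[tan(π/4+φ₂/2)/tan(π/4+φ₁/2)] = +0.0288;  Δφ = +0.0286 rad,  Δλ = -0.2210 rad
q = Δφ/Δψ = 0.9936
d = R·√(Δφ² + q²Δλ²) = 6357·0.22141 = 1407 km

1407 km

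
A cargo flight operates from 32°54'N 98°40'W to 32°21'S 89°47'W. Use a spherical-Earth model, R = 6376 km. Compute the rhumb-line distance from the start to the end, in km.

7321 km

Rhumb course C = atan2(Δλ, Δψ) with Δψ = ln[tan(π/4+φ₂/2)/tan(π/4+φ₁/2)] = -1.2059, Δλ = +0.1550 → C = 172.67°
d = R·|Δφ| / |cos C| = 6376·1.13883 / 0.99184 = 7321 km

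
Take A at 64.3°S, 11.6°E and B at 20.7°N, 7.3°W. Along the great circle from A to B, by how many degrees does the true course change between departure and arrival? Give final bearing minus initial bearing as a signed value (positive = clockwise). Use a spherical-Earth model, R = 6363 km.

Initial bearing θ₁ = atan2(sin Δλ cos φ₂, cos φ₁ sin φ₂ − sin φ₁ cos φ₂ cos Δλ) = 342.32°
Final bearing θ₂ = (initial bearing from the destination back to the start) + 180° = 351.91°
Δθ = θ₂ − θ₁ = +9.6°

+9.6°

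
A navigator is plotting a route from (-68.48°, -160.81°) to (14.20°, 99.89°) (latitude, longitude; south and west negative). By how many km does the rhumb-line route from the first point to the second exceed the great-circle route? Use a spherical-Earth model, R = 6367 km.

558 km

Great circle: cos σ = sin φ₁ sin φ₂ + cos φ₁ cos φ₂ cos Δλ,  σ = 1.8605 rad → d_gc = 11845.9 km
Rhumb line: Δψ = +1.9110, q = Δφ/Δψ = 0.7551, d_rh = R√(Δφ²+q²Δλ²) = 12403.7 km
Excess = 12403.7 − 11845.9 = 557.8 ≈ 558 km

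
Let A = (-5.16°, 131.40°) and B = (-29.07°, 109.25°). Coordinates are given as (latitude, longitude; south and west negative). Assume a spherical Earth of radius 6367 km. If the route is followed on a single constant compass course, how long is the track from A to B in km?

3535 km

Δψ = ln[tan(π/4+φ₂/2)/tan(π/4+φ₁/2)] = -0.4405;  Δφ = -0.4173 rad,  Δλ = -0.3866 rad
q = Δφ/Δψ = 0.9474
d = R·√(Δφ² + q²Δλ²) = 6367·0.55524 = 3535 km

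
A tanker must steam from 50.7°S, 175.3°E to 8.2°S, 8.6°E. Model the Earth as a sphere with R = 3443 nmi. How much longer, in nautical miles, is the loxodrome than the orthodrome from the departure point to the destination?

Great circle: cos σ = sin φ₁ sin φ₂ + cos φ₁ cos φ₂ cos Δλ,  σ = 2.0941 rad → d_gc = 7209.9 nmi
Rhumb line: Δψ = +0.8862, q = Δφ/Δψ = 0.8370, d_rh = R√(Δφ²+q²Δλ²) = 8764.8 nmi
Excess = 8764.8 − 7209.9 = 1554.9 ≈ 1555 nmi

1555 nmi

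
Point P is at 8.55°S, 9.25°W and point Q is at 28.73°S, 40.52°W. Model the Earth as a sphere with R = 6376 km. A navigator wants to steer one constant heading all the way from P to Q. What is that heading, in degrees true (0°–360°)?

235.6°

Δψ = ln[tan(π/4+φ₂/2)/tan(π/4+φ₁/2)] = -0.3741
Δλ = -0.5458 rad (taken the short way round)
course = atan2(Δλ, Δψ) = 235.57°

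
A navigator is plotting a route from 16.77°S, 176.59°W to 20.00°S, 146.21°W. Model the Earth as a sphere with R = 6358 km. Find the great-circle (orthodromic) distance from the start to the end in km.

3215 km

cos σ = sin φ₁ sin φ₂ + cos φ₁ cos φ₂ cos Δλ
      = sin(-16.77°)sin(-20.00°) + cos(-16.77°)cos(-20.00°)cos(30.38°) = 0.8749
σ = 28.970° → d = Rσ = 6358·0.50563 = 3215 km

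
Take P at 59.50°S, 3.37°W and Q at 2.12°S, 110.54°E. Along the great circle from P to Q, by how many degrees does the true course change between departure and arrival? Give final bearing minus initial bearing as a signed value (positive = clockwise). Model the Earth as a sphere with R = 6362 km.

At departure: θ₁ = atan2(sin Δλ cos φ₂, cos φ₁ sin φ₂ − sin φ₁ cos φ₂ cos Δλ) = 111.93°
At arrival: θ₂ = atan2(sin Δλ cos φ₁, −cos φ₂ sin φ₁ + sin φ₂ cos φ₁ cos Δλ) = 28.11°
Δθ = θ₂ − θ₁ = -83.8°

-83.8°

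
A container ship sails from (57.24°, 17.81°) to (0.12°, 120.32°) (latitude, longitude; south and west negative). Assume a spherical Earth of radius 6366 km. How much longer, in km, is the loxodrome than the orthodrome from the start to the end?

514 km

Great circle: cos σ = sin φ₁ sin φ₂ + cos φ₁ cos φ₂ cos Δλ,  σ = 1.6865 rad → d_gc = 10736.3 km
Rhumb line: Δψ = -1.2223, q = Δφ/Δψ = 0.8156, d_rh = R√(Δφ²+q²Δλ²) = 11250.6 km
Excess = 11250.6 − 10736.3 = 514.3 ≈ 514 km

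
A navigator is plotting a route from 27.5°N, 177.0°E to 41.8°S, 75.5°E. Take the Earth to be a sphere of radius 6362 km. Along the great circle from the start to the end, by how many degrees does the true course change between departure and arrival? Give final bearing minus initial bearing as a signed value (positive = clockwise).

+21.0°

At departure: θ₁ = atan2(sin Δλ cos φ₂, cos φ₁ sin φ₂ − sin φ₁ cos φ₂ cos Δλ) = 234.42°
At arrival: θ₂ = atan2(sin Δλ cos φ₁, −cos φ₂ sin φ₁ + sin φ₂ cos φ₁ cos Δλ) = 255.40°
Δθ = θ₂ − θ₁ = +21.0°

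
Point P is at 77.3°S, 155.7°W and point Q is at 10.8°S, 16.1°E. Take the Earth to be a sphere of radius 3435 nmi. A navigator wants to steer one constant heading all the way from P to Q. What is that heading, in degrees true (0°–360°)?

Meridional parts: M(φ₁)=-2.1957, M(φ₂)=-0.1896 → ΔM = +2.0060;  Δλ = +2.9985 rad
tan C = Δλ / ΔM = +1.4947 → C = 56.22°

56.2°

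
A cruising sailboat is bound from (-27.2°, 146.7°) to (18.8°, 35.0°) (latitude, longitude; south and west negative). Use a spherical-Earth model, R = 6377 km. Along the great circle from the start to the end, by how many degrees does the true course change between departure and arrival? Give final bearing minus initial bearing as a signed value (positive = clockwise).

At departure: θ₁ = atan2(sin Δλ cos φ₂, cos φ₁ sin φ₂ − sin φ₁ cos φ₂ cos Δλ) = 278.19°
At arrival: θ₂ = atan2(sin Δλ cos φ₁, −cos φ₂ sin φ₁ + sin φ₂ cos φ₁ cos Δλ) = 291.57°
Δθ = θ₂ − θ₁ = +13.4°

+13.4°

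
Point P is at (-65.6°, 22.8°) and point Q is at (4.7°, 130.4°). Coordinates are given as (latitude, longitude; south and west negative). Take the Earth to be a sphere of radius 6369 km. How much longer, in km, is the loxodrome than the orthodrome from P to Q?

710 km

Great circle: cos σ = sin φ₁ sin φ₂ + cos φ₁ cos φ₂ cos Δλ,  σ = 1.7712 rad → d_gc = 11281.1 km
Rhumb line: Δψ = +1.6136, q = Δφ/Δψ = 0.7604, d_rh = R√(Δφ²+q²Δλ²) = 11990.8 km
Excess = 11990.8 − 11281.1 = 709.7 ≈ 710 km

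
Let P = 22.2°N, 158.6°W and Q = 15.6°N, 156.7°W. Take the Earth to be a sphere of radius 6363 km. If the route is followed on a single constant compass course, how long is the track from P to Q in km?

Rhumb course C = atan2(Δλ, Δψ) with Δψ = ln[tan(π/4+φ₂/2)/tan(π/4+φ₁/2)] = -0.1218, Δλ = +0.0332 → C = 164.77°
d = R·|Δφ| / |cos C| = 6363·0.11519 / 0.96490 = 760 km

760 km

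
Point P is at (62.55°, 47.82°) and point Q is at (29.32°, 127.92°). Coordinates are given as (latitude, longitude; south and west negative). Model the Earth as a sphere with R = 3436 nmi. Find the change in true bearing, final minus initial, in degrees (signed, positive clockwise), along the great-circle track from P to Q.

+64.4°

At departure: θ₁ = atan2(sin Δλ cos φ₂, cos φ₁ sin φ₂ − sin φ₁ cos φ₂ cos Δλ) = 83.84°
At arrival: θ₂ = atan2(sin Δλ cos φ₁, −cos φ₂ sin φ₁ + sin φ₂ cos φ₁ cos Δλ) = 148.29°
Δθ = θ₂ − θ₁ = +64.4°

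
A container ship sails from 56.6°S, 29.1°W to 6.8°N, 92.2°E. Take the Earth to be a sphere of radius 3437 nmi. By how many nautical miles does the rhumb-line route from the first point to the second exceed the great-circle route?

428 nmi

Great circle: cos σ = sin φ₁ sin φ₂ + cos φ₁ cos φ₂ cos Δλ,  σ = 1.9636 rad → d_gc = 6749.1 nmi
Rhumb line: Δψ = +1.3229, q = Δφ/Δψ = 0.8365, d_rh = R√(Δφ²+q²Δλ²) = 7176.9 nmi
Excess = 7176.9 − 6749.1 = 427.8 ≈ 428 nmi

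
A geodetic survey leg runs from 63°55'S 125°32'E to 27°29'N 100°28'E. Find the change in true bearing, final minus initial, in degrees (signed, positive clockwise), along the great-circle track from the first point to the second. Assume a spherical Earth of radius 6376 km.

+11.4°

Initial bearing θ₁ = atan2(sin Δλ cos φ₂, cos φ₁ sin φ₂ − sin φ₁ cos φ₂ cos Δλ) = 337.88°
Final bearing θ₂ = (initial bearing from the destination back to the start) + 180° = 349.24°
Δθ = θ₂ − θ₁ = +11.4°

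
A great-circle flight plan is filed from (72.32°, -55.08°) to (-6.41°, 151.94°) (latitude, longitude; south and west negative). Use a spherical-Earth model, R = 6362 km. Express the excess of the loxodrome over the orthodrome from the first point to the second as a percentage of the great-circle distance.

Great circle: σ = 1.9554 rad → d_gc = Rσ = 12440.5 km
Rhumb: Δφ = -1.3741, Δλ = -2.6700, Δψ = -1.9731, q = Δφ/Δψ = 0.6964 → d_rh = R√(Δφ²+q²Δλ²) = 14709.5 km
Excess = (14709.5 − 12440.5) / 12440.5 = 2269.0 / 12440.5 = 18.24% ≈ 18.2%

18.2%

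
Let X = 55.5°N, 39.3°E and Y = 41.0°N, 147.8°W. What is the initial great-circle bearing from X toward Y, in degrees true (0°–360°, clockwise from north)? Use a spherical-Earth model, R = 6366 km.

5.4°

N = sin Δλ·cos φ₂ = +0.0933;  D = cos φ₁ sin φ₂ − sin φ₁ cos φ₂ cos Δλ = +0.9888
initial course = atan2(N, D) = 5.39°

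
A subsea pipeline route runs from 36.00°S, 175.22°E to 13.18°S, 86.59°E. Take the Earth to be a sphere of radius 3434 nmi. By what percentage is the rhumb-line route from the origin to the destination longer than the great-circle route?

2.2%

Great circle: σ = 1.4173 rad → d_gc = Rσ = 4867.1 nmi
Rhumb: Δφ = +0.3983, Δλ = -1.5469, Δψ = +0.4422, q = Δφ/Δψ = 0.9007 → d_rh = R√(Δφ²+q²Δλ²) = 4976.3 nmi
Excess = (4976.3 − 4867.1) / 4867.1 = 109.2 / 4867.1 = 2.24% ≈ 2.2%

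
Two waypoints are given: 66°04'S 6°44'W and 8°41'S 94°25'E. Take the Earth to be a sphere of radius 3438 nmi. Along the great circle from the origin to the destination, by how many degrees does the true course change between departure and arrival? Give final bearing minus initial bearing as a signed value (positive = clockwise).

-80.2°

Initial bearing θ₁ = atan2(sin Δλ cos φ₂, cos φ₁ sin φ₂ − sin φ₁ cos φ₂ cos Δλ) = 103.67°
Final bearing θ₂ = (initial bearing from the destination back to the start) + 180° = 23.50°
Δθ = θ₂ − θ₁ = -80.2°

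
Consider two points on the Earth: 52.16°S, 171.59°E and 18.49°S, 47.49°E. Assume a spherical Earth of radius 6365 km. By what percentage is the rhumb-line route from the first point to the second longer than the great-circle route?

Great circle: σ = 1.6466 rad → d_gc = Rσ = 10480.5 km
Rhumb: Δφ = +0.5877, Δλ = -2.1660, Δψ = +0.7422, q = Δφ/Δψ = 0.7917 → d_rh = R√(Δφ²+q²Δλ²) = 11538.1 km
Excess = (11538.1 − 10480.5) / 10480.5 = 1057.6 / 10480.5 = 10.09% ≈ 10.1%

10.1%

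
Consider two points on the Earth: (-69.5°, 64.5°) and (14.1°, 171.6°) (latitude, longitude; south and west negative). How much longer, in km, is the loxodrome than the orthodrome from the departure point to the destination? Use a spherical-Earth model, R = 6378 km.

Great circle: cos σ = sin φ₁ sin φ₂ + cos φ₁ cos φ₂ cos Δλ,  σ = 1.9050 rad → d_gc = 12150.4 km
Rhumb line: Δψ = +1.9588, q = Δφ/Δψ = 0.7449, d_rh = R√(Δφ²+q²Δλ²) = 12863.5 km
Excess = 12863.5 − 12150.4 = 713.1 ≈ 713 km

713 km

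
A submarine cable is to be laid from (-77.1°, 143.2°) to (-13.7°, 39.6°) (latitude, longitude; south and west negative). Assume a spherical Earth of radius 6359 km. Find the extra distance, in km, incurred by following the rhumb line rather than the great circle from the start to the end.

Great circle: cos σ = sin φ₁ sin φ₂ + cos φ₁ cos φ₂ cos Δλ,  σ = 1.3900 rad → d_gc = 8838.7 km
Rhumb line: Δψ = +1.9385, q = Δφ/Δψ = 0.5708, d_rh = R√(Δφ²+q²Δλ²) = 9622.4 km
Excess = 9622.4 − 8838.7 = 783.7 ≈ 784 km

784 km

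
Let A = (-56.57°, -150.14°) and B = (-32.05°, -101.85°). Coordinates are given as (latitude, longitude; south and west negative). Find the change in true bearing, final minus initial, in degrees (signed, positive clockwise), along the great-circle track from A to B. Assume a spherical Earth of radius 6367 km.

-35.5°

At departure: θ₁ = atan2(sin Δλ cos φ₂, cos φ₁ sin φ₂ − sin φ₁ cos φ₂ cos Δλ) = 74.26°
At arrival: θ₂ = atan2(sin Δλ cos φ₁, −cos φ₂ sin φ₁ + sin φ₂ cos φ₁ cos Δλ) = 38.73°
Δθ = θ₂ − θ₁ = -35.5°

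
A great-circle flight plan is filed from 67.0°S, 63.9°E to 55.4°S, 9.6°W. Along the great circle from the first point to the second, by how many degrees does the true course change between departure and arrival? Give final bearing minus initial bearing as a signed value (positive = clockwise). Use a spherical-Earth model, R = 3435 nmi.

At departure: θ₁ = atan2(sin Δλ cos φ₂, cos φ₁ sin φ₂ − sin φ₁ cos φ₂ cos Δλ) = 252.36°
At arrival: θ₂ = atan2(sin Δλ cos φ₁, −cos φ₂ sin φ₁ + sin φ₂ cos φ₁ cos Δλ) = 319.03°
Δθ = θ₂ − θ₁ = +66.7°

+66.7°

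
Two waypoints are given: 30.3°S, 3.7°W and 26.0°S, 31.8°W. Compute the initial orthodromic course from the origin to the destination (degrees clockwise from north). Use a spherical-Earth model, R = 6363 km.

θ = atan2( sin Δλ·cos φ₂ ,  cos φ₁ sin φ₂ − sin φ₁ cos φ₂ cos Δλ )
  = atan2(-0.4233, +0.0215) = 272.91°

272.9°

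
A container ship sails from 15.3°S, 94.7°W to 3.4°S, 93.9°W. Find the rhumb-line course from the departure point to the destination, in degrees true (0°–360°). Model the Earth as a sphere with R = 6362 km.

Δψ = ln[tan(π/4+φ₂/2)/tan(π/4+φ₁/2)] = +0.2109
Δλ = +0.0140 rad (taken the short way round)
course = atan2(Δλ, Δψ) = 3.79°

3.8°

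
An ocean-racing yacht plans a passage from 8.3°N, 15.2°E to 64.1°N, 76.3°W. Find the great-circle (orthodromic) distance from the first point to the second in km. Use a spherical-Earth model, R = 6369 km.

Haversine: a = sin²(Δφ/2)+cos φ₁ cos φ₂ sin²(Δλ/2) = 0.44073;  σ = 2·atan2(√a,√(1−a))
σ = 83.192° → d = Rσ = 6369·1.45197 = 9248 km

9248 km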